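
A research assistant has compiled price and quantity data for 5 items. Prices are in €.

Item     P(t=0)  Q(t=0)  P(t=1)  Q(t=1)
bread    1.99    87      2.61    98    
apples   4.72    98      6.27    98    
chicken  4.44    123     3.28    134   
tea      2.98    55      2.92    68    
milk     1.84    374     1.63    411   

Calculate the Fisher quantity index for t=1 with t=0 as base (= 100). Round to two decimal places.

108.41

Laspeyres component (base-period weights):
ΣP(t=0)Q(t=1) = 1.99×98 + 4.72×98 + 4.44×134 + 2.98×68 + 1.84×411 = 195.02 + 462.56 + 594.96 + 202.64 + 756.24 = 2211.42
ΣP(t=0)Q(t=0) = 1.99×87 + 4.72×98 + 4.44×123 + 2.98×55 + 1.84×374 = 173.13 + 462.56 + 546.12 + 163.9 + 688.16 = 2033.87
L = 2211.42 / 2033.87 × 100 = 108.7297
Paasche component (current-period weights):
ΣP(t=1)Q(t=1) = 2.61×98 + 6.27×98 + 3.28×134 + 2.92×68 + 1.63×411 = 255.78 + 614.46 + 439.52 + 198.56 + 669.93 = 2178.25
ΣP(t=1)Q(t=0) = 2.61×87 + 6.27×98 + 3.28×123 + 2.92×55 + 1.63×374 = 227.07 + 614.46 + 403.44 + 160.6 + 609.62 = 2015.19
P = 2178.25 / 2015.19 × 100 = 108.0915
Fisher = √(L × P) = √(108.7297 × 108.0915) = 108.4101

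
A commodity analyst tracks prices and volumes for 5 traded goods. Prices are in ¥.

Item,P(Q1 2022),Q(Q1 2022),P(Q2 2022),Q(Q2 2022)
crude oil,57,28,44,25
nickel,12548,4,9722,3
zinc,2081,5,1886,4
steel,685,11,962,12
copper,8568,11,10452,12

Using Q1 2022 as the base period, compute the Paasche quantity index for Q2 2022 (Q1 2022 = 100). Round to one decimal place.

Paasche quantity index uses current-period prices as weights.
ΣP(Q2 2022)·Q(Q2 2022) = 44×25 + 9722×3 + 1886×4 + 962×12 + 10452×12 = 1100 + 29166 + 7544 + 11544 + 125424 = 174778
ΣP(Q2 2022)·Q(Q1 2022) = 44×28 + 9722×4 + 1886×5 + 962×11 + 10452×11 = 1232 + 38888 + 9430 + 10582 + 114972 = 175104
Index = 174778 / 175104 × 100 = 99.8138

99.8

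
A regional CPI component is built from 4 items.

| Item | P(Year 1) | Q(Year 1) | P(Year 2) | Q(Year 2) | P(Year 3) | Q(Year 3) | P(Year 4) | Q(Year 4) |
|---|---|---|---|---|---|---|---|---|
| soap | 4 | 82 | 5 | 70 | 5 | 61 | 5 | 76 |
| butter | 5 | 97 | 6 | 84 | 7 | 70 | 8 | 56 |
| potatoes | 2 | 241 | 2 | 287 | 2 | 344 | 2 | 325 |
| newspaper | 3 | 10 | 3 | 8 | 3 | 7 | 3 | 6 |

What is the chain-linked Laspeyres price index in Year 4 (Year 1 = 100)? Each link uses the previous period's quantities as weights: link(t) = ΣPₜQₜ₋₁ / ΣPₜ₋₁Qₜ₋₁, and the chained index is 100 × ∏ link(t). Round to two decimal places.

125.66

Link Year 1→Year 2:
ΣP(Year 2)Q(Year 1) = 5×82 + 6×97 + 2×241 + 3×10 = 410 + 582 + 482 + 30 = 1504
ΣP(Year 1)Q(Year 1) = 4×82 + 5×97 + 2×241 + 3×10 = 328 + 485 + 482 + 30 = 1325
link = 1504/1325 = 1.135094
Link Year 2→Year 3:
ΣP(Year 3)Q(Year 2) = 5×70 + 7×84 + 2×287 + 3×8 = 350 + 588 + 574 + 24 = 1536
ΣP(Year 2)Q(Year 2) = 5×70 + 6×84 + 2×287 + 3×8 = 350 + 504 + 574 + 24 = 1452
link = 1536/1452 = 1.057851
Link Year 3→Year 4:
ΣP(Year 4)Q(Year 3) = 5×61 + 8×70 + 2×344 + 3×7 = 305 + 560 + 688 + 21 = 1574
ΣP(Year 3)Q(Year 3) = 5×61 + 7×70 + 2×344 + 3×7 = 305 + 490 + 688 + 21 = 1504
link = 1574/1504 = 1.046543
Chained index = 100 × 1.135094 × 1.057851 × 1.046543 = 125.6647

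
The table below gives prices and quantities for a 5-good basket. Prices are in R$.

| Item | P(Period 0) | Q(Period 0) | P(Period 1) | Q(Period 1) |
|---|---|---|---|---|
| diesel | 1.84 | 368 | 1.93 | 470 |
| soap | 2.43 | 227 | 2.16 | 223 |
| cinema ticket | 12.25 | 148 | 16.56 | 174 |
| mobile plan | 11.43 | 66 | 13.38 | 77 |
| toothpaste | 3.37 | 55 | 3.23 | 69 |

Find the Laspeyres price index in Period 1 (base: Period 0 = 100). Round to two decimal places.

Laspeyres price index uses base-period quantities as weights.
ΣP(Period 1)·Q(Period 0) = 1.93×368 + 2.16×227 + 16.56×148 + 13.38×66 + 3.23×55 = 710.24 + 490.32 + 2450.88 + 883.08 + 177.65 = 4712.17
ΣP(Period 0)·Q(Period 0) = 1.84×368 + 2.43×227 + 12.25×148 + 11.43×66 + 3.37×55 = 677.12 + 551.61 + 1813 + 754.38 + 185.35 = 3981.46
Index = 4712.17 / 3981.46 × 100 = 118.3528

118.35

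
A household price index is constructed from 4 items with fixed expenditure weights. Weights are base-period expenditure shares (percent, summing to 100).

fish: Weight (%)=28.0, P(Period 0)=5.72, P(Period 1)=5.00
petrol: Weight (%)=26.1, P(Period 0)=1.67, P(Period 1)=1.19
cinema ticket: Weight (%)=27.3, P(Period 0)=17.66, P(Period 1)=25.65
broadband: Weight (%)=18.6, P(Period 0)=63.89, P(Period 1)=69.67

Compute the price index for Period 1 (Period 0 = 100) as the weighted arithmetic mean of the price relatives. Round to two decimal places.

fish: 28.0 × (5.00/5.72) = 28.0 × 0.874126 = 24.4755
petrol: 26.1 × (1.19/1.67) = 26.1 × 0.712575 = 18.5982
cinema ticket: 27.3 × (25.65/17.66) = 27.3 × 1.452435 = 39.6515
broadband: 18.6 × (69.67/63.89) = 18.6 × 1.090468 = 20.2827
Index = Σ wᵢ·(p₁ᵢ/p₀ᵢ) = 24.4755 + 18.5982 + 39.6515 + 20.2827 = 103.0079

103.01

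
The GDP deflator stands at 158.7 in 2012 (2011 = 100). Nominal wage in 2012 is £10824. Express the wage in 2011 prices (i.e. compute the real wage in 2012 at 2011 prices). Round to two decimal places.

6820.42

Real = Nominal ÷ (Index/100) = 10824 ÷ (158.7/100)
     = 10824 ÷ 1.587 = 6820.4159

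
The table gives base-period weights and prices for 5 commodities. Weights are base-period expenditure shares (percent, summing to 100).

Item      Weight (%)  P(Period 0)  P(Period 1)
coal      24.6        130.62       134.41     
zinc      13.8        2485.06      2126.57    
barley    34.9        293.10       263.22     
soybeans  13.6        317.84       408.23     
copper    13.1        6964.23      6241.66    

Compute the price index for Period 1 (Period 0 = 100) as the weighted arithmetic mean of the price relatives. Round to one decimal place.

97.7

coal: 24.6 × (134.41/130.62) = 24.6 × 1.029015 = 25.3138
zinc: 13.8 × (2126.57/2485.06) = 13.8 × 0.855742 = 11.8092
barley: 34.9 × (263.22/293.10) = 34.9 × 0.898055 = 31.3421
soybeans: 13.6 × (408.23/317.84) = 13.6 × 1.284388 = 17.4677
copper: 13.1 × (6241.66/6964.23) = 13.1 × 0.896246 = 11.7408
Index = Σ wᵢ·(p₁ᵢ/p₀ᵢ) = 25.3138 + 11.8092 + 31.3421 + 17.4677 + 11.7408 = 97.6736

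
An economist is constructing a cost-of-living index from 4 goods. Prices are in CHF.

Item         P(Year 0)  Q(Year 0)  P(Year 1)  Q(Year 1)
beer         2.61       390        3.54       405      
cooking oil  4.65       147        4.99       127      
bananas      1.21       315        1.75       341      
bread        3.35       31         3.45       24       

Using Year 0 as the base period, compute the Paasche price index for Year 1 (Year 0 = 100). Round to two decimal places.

Paasche price index uses current-period quantities as weights.
ΣP(Year 1)·Q(Year 1) = 3.54×405 + 4.99×127 + 1.75×341 + 3.45×24 = 1433.7 + 633.73 + 596.75 + 82.8 = 2746.98
ΣP(Year 0)·Q(Year 1) = 2.61×405 + 4.65×127 + 1.21×341 + 3.35×24 = 1057.05 + 590.55 + 412.61 + 80.4 = 2140.61
Index = 2746.98 / 2140.61 × 100 = 128.3270

128.33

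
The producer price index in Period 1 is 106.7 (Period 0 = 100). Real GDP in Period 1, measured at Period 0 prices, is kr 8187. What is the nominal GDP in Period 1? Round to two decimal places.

Nominal = Real × (Index/100) = 8187 × (106.7/100)
        = 8187 × 1.067 = 8735.5290

8735.53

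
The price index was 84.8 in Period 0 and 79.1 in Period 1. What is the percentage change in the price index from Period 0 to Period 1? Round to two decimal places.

-6.72%

Change = (79.1 − 84.8) / 84.8 × 100
       = -5.7 / 84.8 × 100 = -6.7217%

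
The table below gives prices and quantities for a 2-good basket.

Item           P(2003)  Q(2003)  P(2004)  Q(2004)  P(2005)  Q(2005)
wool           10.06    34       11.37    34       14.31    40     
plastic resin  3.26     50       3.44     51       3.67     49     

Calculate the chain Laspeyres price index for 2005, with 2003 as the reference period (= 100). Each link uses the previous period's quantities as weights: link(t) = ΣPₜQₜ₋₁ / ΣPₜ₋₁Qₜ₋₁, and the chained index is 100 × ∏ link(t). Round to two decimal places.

Link 2003→2004:
ΣP(2004)Q(2003) = 11.37×34 + 3.44×50 = 386.58 + 172 = 558.58
ΣP(2003)Q(2003) = 10.06×34 + 3.26×50 = 342.04 + 163 = 505.04
link = 558.58/505.04 = 1.106011
Link 2004→2005:
ΣP(2005)Q(2004) = 14.31×34 + 3.67×51 = 486.54 + 187.17 = 673.71
ΣP(2004)Q(2004) = 11.37×34 + 3.44×51 = 386.58 + 175.44 = 562.02
link = 673.71/562.02 = 1.198730
Chained index = 100 × 1.106011 × 1.198730 = 132.5809

132.58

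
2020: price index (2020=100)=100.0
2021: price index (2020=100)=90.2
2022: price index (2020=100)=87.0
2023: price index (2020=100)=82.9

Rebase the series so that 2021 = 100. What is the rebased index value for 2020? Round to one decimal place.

110.9

Rebased(2020) = 100.0 / 90.2 × 100 = 110.8647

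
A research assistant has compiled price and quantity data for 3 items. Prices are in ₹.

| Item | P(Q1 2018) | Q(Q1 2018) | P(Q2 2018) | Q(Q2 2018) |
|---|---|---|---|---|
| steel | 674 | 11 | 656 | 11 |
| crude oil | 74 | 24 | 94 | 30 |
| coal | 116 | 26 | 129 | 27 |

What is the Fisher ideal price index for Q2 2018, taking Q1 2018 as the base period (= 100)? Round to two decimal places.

Laspeyres component (base-period weights):
ΣP(Q2 2018)Q(Q1 2018) = 656×11 + 94×24 + 129×26 = 7216 + 2256 + 3354 = 12826
ΣP(Q1 2018)Q(Q1 2018) = 674×11 + 74×24 + 116×26 = 7414 + 1776 + 3016 = 12206
L = 12826 / 12206 × 100 = 105.0795
Paasche component (current-period weights):
ΣP(Q2 2018)Q(Q2 2018) = 656×11 + 94×30 + 129×27 = 7216 + 2820 + 3483 = 13519
ΣP(Q1 2018)Q(Q2 2018) = 674×11 + 74×30 + 116×27 = 7414 + 2220 + 3132 = 12766
P = 13519 / 12766 × 100 = 105.8985
Fisher = √(L × P) = √(105.0795 × 105.8985) = 105.4882

105.49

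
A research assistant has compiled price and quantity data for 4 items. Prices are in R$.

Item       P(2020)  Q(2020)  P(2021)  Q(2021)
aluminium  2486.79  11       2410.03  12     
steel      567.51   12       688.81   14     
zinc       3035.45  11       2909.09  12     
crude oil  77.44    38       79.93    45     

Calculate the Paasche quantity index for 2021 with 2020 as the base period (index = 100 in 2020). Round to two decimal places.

110.39

Paasche quantity index uses current-period prices as weights.
ΣP(2021)·Q(2021) = 2410.03×12 + 688.81×14 + 2909.09×12 + 79.93×45 = 28920.36 + 9643.34 + 34909.08 + 3596.85 = 77069.63
ΣP(2021)·Q(2020) = 2410.03×11 + 688.81×12 + 2909.09×11 + 79.93×38 = 26510.33 + 8265.72 + 31999.99 + 3037.34 = 69813.38
Index = 77069.63 / 69813.38 × 100 = 110.3938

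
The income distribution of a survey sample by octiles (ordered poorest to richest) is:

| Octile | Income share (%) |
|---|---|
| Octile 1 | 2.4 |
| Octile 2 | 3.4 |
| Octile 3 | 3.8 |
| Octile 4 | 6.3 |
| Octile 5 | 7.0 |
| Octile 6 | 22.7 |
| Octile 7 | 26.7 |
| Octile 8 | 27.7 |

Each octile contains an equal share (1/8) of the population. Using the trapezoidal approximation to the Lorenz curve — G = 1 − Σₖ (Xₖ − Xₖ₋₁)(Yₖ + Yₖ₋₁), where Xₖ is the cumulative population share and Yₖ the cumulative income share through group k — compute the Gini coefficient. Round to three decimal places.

0.439

Cumulative income shares Yₖ: 0.0240, 0.0580, 0.0960, 0.1590, 0.2290, 0.4560, 0.7230, 1.0000
Σ (Xₖ−Xₖ₋₁)(Yₖ+Yₖ₋₁) = (1/8)(0.0240+0.0000) + (1/8)(0.0580+0.0240) + (1/8)(0.0960+0.0580) + (1/8)(0.1590+0.0960) + (1/8)(0.2290+0.1590) + (1/8)(0.4560+0.2290) + (1/8)(0.7230+0.4560) + (1/8)(1.0000+0.7230)
  = 0.0030 + 0.0103 + 0.0192 + 0.0319 + 0.0485 + 0.0856 + 0.1474 + 0.2154 = 0.5612
G = 1 − 0.5612 = 0.4388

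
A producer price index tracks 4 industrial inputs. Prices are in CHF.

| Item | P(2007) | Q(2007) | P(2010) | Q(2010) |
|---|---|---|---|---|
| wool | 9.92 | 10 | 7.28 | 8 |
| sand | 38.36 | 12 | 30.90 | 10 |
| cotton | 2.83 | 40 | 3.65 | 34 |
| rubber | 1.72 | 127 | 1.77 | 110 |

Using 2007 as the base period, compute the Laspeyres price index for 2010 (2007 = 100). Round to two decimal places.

91.39

Laspeyres price index uses base-period quantities as weights.
ΣP(2010)·Q(2007) = 7.28×10 + 30.90×12 + 3.65×40 + 1.77×127 = 72.8 + 370.8 + 146 + 224.79 = 814.39
ΣP(2007)·Q(2007) = 9.92×10 + 38.36×12 + 2.83×40 + 1.72×127 = 99.2 + 460.32 + 113.2 + 218.44 = 891.16
Index = 814.39 / 891.16 × 100 = 91.3854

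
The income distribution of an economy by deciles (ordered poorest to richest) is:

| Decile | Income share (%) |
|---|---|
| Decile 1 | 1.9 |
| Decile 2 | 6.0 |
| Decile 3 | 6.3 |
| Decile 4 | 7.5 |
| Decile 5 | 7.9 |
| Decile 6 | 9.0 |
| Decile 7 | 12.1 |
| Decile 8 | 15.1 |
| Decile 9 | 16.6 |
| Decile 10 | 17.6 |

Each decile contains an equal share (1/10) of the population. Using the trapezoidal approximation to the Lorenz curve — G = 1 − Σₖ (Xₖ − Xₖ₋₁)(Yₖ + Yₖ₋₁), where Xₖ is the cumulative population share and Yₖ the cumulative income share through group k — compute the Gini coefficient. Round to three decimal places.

Cumulative income shares Yₖ: 0.0190, 0.0790, 0.1420, 0.2170, 0.2960, 0.3860, 0.5070, 0.6580, 0.8240, 1.0000
Σ (Xₖ−Xₖ₋₁)(Yₖ+Yₖ₋₁) = (1/10)(0.0190+0.0000) + (1/10)(0.0790+0.0190) + (1/10)(0.1420+0.0790) + (1/10)(0.2170+0.1420) + (1/10)(0.2960+0.2170) + (1/10)(0.3860+0.2960) + (1/10)(0.5070+0.3860) + (1/10)(0.6580+0.5070) + (1/10)(0.8240+0.6580) + (1/10)(1.0000+0.8240)
  = 0.0019 + 0.0098 + 0.0221 + 0.0359 + 0.0513 + 0.0682 + 0.0893 + 0.1165 + 0.1482 + 0.1824 = 0.7256
G = 1 − 0.7256 = 0.2744

0.274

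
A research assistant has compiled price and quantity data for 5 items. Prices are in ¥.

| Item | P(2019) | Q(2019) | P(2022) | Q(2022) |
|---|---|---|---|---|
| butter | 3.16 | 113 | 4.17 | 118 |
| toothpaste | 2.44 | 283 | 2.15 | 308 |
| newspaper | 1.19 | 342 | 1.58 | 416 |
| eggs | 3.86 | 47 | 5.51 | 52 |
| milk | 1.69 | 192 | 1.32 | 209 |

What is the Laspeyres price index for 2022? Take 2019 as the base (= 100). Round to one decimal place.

Laspeyres price index uses base-period quantities as weights.
ΣP(2022)·Q(2019) = 4.17×113 + 2.15×283 + 1.58×342 + 5.51×47 + 1.32×192 = 471.21 + 608.45 + 540.36 + 258.97 + 253.44 = 2132.43
ΣP(2019)·Q(2019) = 3.16×113 + 2.44×283 + 1.19×342 + 3.86×47 + 1.69×192 = 357.08 + 690.52 + 406.98 + 181.42 + 324.48 = 1960.48
Index = 2132.43 / 1960.48 × 100 = 108.7708

108.8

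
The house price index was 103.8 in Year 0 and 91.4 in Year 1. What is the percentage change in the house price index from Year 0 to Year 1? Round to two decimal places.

Change = (91.4 − 103.8) / 103.8 × 100
       = -12.4 / 103.8 × 100 = -11.9461%

-11.95%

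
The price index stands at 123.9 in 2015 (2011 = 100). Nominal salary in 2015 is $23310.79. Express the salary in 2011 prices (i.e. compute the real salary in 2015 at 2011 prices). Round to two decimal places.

Real = Nominal ÷ (Index/100) = 23310.79 ÷ (123.9/100)
     = 23310.79 ÷ 1.239 = 18814.1969

18814.20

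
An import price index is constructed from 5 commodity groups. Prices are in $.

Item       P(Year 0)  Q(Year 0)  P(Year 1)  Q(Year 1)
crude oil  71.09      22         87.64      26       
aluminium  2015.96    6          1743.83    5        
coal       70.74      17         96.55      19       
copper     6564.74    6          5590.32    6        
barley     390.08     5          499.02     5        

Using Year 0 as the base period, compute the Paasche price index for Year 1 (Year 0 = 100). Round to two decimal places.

89.49

Paasche price index uses current-period quantities as weights.
ΣP(Year 1)·Q(Year 1) = 87.64×26 + 1743.83×5 + 96.55×19 + 5590.32×6 + 499.02×5 = 2278.64 + 8719.15 + 1834.45 + 33541.92 + 2495.1 = 48869.26
ΣP(Year 0)·Q(Year 1) = 71.09×26 + 2015.96×5 + 70.74×19 + 6564.74×6 + 390.08×5 = 1848.34 + 10079.8 + 1344.06 + 39388.44 + 1950.4 = 54611.04
Index = 48869.26 / 54611.04 × 100 = 89.4860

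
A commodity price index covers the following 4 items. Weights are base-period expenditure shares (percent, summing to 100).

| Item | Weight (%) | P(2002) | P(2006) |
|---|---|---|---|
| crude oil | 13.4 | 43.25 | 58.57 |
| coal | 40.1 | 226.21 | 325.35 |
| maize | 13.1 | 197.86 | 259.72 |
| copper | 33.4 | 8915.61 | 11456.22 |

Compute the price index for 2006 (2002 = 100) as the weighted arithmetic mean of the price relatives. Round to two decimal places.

135.93

crude oil: 13.4 × (58.57/43.25) = 13.4 × 1.354220 = 18.1465
coal: 40.1 × (325.35/226.21) = 40.1 × 1.438265 = 57.6744
maize: 13.1 × (259.72/197.86) = 13.1 × 1.312645 = 17.1957
copper: 33.4 × (11456.22/8915.61) = 33.4 × 1.284962 = 42.9177
Index = Σ wᵢ·(p₁ᵢ/p₀ᵢ) = 18.1465 + 57.6744 + 17.1957 + 42.9177 = 135.9344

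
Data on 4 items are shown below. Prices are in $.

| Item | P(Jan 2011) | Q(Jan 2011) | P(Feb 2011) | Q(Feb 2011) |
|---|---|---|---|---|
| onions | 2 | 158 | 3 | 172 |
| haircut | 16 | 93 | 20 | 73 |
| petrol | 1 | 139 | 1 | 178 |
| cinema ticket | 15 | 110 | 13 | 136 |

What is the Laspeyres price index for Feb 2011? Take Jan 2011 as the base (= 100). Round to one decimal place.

Laspeyres price index uses base-period quantities as weights.
ΣP(Feb 2011)·Q(Jan 2011) = 3×158 + 20×93 + 1×139 + 13×110 = 474 + 1860 + 139 + 1430 = 3903
ΣP(Jan 2011)·Q(Jan 2011) = 2×158 + 16×93 + 1×139 + 15×110 = 316 + 1488 + 139 + 1650 = 3593
Index = 3903 / 3593 × 100 = 108.6279

108.6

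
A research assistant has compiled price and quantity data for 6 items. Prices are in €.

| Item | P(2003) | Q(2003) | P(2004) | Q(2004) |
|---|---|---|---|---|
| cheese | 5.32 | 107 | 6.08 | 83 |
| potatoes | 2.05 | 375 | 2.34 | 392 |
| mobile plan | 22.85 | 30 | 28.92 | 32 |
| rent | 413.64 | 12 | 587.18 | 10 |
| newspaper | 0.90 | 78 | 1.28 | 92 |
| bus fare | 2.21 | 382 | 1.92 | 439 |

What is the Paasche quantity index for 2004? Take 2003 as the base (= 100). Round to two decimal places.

Paasche quantity index uses current-period prices as weights.
ΣP(2004)·Q(2004) = 6.08×83 + 2.34×392 + 28.92×32 + 587.18×10 + 1.28×92 + 1.92×439 = 504.64 + 917.28 + 925.44 + 5871.8 + 117.76 + 842.88 = 9179.8
ΣP(2004)·Q(2003) = 6.08×107 + 2.34×375 + 28.92×30 + 587.18×12 + 1.28×78 + 1.92×382 = 650.56 + 877.5 + 867.6 + 7046.16 + 99.84 + 733.44 = 10275.1
Index = 9179.8 / 10275.1 × 100 = 89.3402

89.34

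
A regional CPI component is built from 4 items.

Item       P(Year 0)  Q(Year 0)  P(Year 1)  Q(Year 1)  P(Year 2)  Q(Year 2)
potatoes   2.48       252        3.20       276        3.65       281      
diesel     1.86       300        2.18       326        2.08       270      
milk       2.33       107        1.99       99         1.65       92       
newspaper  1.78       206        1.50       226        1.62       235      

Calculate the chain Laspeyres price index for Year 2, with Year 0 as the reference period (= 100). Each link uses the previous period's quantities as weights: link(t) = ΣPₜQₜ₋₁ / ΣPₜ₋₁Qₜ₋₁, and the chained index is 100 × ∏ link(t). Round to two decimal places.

Link Year 0→Year 1:
ΣP(Year 1)Q(Year 0) = 3.20×252 + 2.18×300 + 1.99×107 + 1.50×206 = 806.4 + 654 + 212.93 + 309 = 1982.33
ΣP(Year 0)Q(Year 0) = 2.48×252 + 1.86×300 + 2.33×107 + 1.78×206 = 624.96 + 558 + 249.31 + 366.68 = 1798.95
link = 1982.33/1798.95 = 1.101937
Link Year 1→Year 2:
ΣP(Year 2)Q(Year 1) = 3.65×276 + 2.08×326 + 1.65×99 + 1.62×226 = 1007.4 + 678.08 + 163.35 + 366.12 = 2214.95
ΣP(Year 1)Q(Year 1) = 3.20×276 + 2.18×326 + 1.99×99 + 1.50×226 = 883.2 + 710.68 + 197.01 + 339 = 2129.89
link = 2214.95/2129.89 = 1.039936
Chained index = 100 × 1.101937 × 1.039936 = 114.5945

114.59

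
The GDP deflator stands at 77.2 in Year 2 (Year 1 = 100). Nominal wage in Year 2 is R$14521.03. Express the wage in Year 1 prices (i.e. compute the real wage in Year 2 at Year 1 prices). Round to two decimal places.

Real = Nominal ÷ (Index/100) = 14521.03 ÷ (77.2/100)
     = 14521.03 ÷ 0.772 = 18809.6244

18809.62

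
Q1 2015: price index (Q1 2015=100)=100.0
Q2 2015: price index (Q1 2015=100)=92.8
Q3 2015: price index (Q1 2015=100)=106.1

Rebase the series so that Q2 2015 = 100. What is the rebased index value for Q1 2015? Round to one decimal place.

107.8

Rebased(Q1 2015) = 100.0 / 92.8 × 100 = 107.7586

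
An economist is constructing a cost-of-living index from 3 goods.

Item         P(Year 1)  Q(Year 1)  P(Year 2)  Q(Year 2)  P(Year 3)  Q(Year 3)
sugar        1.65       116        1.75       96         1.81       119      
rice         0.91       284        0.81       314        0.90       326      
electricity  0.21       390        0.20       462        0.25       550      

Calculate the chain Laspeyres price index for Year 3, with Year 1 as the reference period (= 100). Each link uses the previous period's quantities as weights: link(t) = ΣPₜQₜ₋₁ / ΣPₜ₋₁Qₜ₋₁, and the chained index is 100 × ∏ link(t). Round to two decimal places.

106.77

Link Year 1→Year 2:
ΣP(Year 2)Q(Year 1) = 1.75×116 + 0.81×284 + 0.20×390 = 203 + 230.04 + 78 = 511.04
ΣP(Year 1)Q(Year 1) = 1.65×116 + 0.91×284 + 0.21×390 = 191.4 + 258.44 + 81.9 = 531.74
link = 511.04/531.74 = 0.961071
Link Year 2→Year 3:
ΣP(Year 3)Q(Year 2) = 1.81×96 + 0.90×314 + 0.25×462 = 173.76 + 282.6 + 115.5 = 571.86
ΣP(Year 2)Q(Year 2) = 1.75×96 + 0.81×314 + 0.20×462 = 168 + 254.34 + 92.4 = 514.74
link = 571.86/514.74 = 1.110969
Chained index = 100 × 0.961071 × 1.110969 = 106.7720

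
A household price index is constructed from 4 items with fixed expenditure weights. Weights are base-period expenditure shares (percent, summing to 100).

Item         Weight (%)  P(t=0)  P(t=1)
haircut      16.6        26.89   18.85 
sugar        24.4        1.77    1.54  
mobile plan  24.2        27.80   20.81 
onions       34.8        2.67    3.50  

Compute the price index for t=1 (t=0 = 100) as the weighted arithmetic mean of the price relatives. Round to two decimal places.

haircut: 16.6 × (18.85/26.89) = 16.6 × 0.701004 = 11.6367
sugar: 24.4 × (1.54/1.77) = 24.4 × 0.870056 = 21.2294
mobile plan: 24.2 × (20.81/27.80) = 24.2 × 0.748561 = 18.1152
onions: 34.8 × (3.50/2.67) = 34.8 × 1.310861 = 45.6180
Index = Σ wᵢ·(p₁ᵢ/p₀ᵢ) = 11.6367 + 21.2294 + 18.1152 + 45.6180 = 96.5992

96.60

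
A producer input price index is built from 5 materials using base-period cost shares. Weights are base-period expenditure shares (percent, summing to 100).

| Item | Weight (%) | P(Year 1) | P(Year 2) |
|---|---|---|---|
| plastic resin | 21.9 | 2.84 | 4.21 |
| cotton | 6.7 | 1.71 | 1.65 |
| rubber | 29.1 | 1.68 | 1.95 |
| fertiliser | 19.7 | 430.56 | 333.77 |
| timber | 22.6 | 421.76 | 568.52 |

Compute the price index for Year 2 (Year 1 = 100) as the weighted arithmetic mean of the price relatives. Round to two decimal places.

118.44

plastic resin: 21.9 × (4.21/2.84) = 21.9 × 1.482394 = 32.4644
cotton: 6.7 × (1.65/1.71) = 6.7 × 0.964912 = 6.4649
rubber: 29.1 × (1.95/1.68) = 29.1 × 1.160714 = 33.7768
fertiliser: 19.7 × (333.77/430.56) = 19.7 × 0.775200 = 15.2714
timber: 22.6 × (568.52/421.76) = 22.6 × 1.347970 = 30.4641
Index = Σ wᵢ·(p₁ᵢ/p₀ᵢ) = 32.4644 + 6.4649 + 33.7768 + 15.2714 + 30.4641 = 118.4417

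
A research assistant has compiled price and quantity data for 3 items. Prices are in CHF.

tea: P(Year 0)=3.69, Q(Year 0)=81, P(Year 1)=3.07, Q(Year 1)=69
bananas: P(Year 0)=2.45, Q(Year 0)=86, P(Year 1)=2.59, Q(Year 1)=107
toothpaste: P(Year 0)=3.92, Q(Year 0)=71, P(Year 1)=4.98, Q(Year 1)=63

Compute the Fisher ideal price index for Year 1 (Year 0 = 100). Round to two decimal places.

Laspeyres component (base-period weights):
ΣP(Year 1)Q(Year 0) = 3.07×81 + 2.59×86 + 4.98×71 = 248.67 + 222.74 + 353.58 = 824.99
ΣP(Year 0)Q(Year 0) = 3.69×81 + 2.45×86 + 3.92×71 = 298.89 + 210.7 + 278.32 = 787.91
L = 824.99 / 787.91 × 100 = 104.7061
Paasche component (current-period weights):
ΣP(Year 1)Q(Year 1) = 3.07×69 + 2.59×107 + 4.98×63 = 211.83 + 277.13 + 313.74 = 802.7
ΣP(Year 0)Q(Year 1) = 3.69×69 + 2.45×107 + 3.92×63 = 254.61 + 262.15 + 246.96 = 763.72
P = 802.7 / 763.72 × 100 = 105.1040
Fisher = √(L × P) = √(104.7061 × 105.1040) = 104.9049

104.90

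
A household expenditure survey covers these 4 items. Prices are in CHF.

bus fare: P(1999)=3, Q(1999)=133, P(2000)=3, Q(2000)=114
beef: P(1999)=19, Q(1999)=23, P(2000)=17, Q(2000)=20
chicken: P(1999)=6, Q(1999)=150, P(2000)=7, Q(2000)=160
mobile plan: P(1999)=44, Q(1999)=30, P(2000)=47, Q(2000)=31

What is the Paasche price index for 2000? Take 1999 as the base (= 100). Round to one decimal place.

Paasche price index uses current-period quantities as weights.
ΣP(2000)·Q(2000) = 3×114 + 17×20 + 7×160 + 47×31 = 342 + 340 + 1120 + 1457 = 3259
ΣP(1999)·Q(2000) = 3×114 + 19×20 + 6×160 + 44×31 = 342 + 380 + 960 + 1364 = 3046
Index = 3259 / 3046 × 100 = 106.9928

107.0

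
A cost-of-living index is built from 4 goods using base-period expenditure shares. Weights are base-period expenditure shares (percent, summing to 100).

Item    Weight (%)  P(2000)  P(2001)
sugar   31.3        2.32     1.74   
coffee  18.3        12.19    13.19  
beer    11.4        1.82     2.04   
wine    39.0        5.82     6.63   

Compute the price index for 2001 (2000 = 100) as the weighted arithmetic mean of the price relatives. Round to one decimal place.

100.5

sugar: 31.3 × (1.74/2.32) = 31.3 × 0.750000 = 23.4750
coffee: 18.3 × (13.19/12.19) = 18.3 × 1.082034 = 19.8012
beer: 11.4 × (2.04/1.82) = 11.4 × 1.120879 = 12.7780
wine: 39.0 × (6.63/5.82) = 39.0 × 1.139175 = 44.4278
Index = Σ wᵢ·(p₁ᵢ/p₀ᵢ) = 23.4750 + 19.8012 + 12.7780 + 44.4278 = 100.4821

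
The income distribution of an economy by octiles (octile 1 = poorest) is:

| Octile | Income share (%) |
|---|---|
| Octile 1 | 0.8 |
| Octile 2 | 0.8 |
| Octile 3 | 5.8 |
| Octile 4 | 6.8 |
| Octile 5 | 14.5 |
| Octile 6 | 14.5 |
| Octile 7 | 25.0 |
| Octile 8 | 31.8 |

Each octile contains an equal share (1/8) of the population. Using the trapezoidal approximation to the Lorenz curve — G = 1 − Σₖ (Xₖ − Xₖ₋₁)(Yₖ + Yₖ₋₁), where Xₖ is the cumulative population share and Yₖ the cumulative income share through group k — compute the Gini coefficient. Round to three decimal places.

Cumulative income shares Yₖ: 0.0080, 0.0160, 0.0740, 0.1420, 0.2870, 0.4320, 0.6820, 1.0000
Σ (Xₖ−Xₖ₋₁)(Yₖ+Yₖ₋₁) = (1/8)(0.0080+0.0000) + (1/8)(0.0160+0.0080) + (1/8)(0.0740+0.0160) + (1/8)(0.1420+0.0740) + (1/8)(0.2870+0.1420) + (1/8)(0.4320+0.2870) + (1/8)(0.6820+0.4320) + (1/8)(1.0000+0.6820)
  = 0.0010 + 0.0030 + 0.0112 + 0.0270 + 0.0536 + 0.0899 + 0.1393 + 0.2102 = 0.5353
G = 1 − 0.5353 = 0.4647

0.465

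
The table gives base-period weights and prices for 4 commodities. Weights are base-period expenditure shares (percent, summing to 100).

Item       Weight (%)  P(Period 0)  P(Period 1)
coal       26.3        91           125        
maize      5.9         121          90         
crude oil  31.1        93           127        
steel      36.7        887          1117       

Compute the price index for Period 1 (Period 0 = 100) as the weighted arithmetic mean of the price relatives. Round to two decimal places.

129.20

coal: 26.3 × (125/91) = 26.3 × 1.373626 = 36.1264
maize: 5.9 × (90/121) = 5.9 × 0.743802 = 4.3884
crude oil: 31.1 × (127/93) = 31.1 × 1.365591 = 42.4699
steel: 36.7 × (1117/887) = 36.7 × 1.259301 = 46.2163
Index = Σ wᵢ·(p₁ᵢ/p₀ᵢ) = 36.1264 + 4.3884 + 42.4699 + 46.2163 = 129.2010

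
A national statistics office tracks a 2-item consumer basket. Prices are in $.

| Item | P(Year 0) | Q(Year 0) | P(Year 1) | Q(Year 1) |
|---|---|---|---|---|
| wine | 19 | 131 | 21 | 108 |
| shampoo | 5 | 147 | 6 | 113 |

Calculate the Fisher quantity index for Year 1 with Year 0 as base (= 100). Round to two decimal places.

81.13

Laspeyres component (base-period weights):
ΣP(Year 0)Q(Year 1) = 19×108 + 5×113 = 2052 + 565 = 2617
ΣP(Year 0)Q(Year 0) = 19×131 + 5×147 = 2489 + 735 = 3224
L = 2617 / 3224 × 100 = 81.1725
Paasche component (current-period weights):
ΣP(Year 1)Q(Year 1) = 21×108 + 6×113 = 2268 + 678 = 2946
ΣP(Year 1)Q(Year 0) = 21×131 + 6×147 = 2751 + 882 = 3633
P = 2946 / 3633 × 100 = 81.0900
Fisher = √(L × P) = √(81.1725 × 81.0900) = 81.1312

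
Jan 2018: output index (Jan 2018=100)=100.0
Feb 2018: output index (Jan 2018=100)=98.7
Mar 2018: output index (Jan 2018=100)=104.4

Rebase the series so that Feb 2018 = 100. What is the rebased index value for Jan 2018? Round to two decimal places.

101.32

Rebased(Jan 2018) = 100.0 / 98.7 × 100 = 101.3171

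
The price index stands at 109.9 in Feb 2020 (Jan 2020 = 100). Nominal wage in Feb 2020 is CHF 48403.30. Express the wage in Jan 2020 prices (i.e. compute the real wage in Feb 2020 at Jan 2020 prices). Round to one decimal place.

Real = Nominal ÷ (Index/100) = 48403.30 ÷ (109.9/100)
     = 48403.30 ÷ 1.099 = 44043.0391

44043.0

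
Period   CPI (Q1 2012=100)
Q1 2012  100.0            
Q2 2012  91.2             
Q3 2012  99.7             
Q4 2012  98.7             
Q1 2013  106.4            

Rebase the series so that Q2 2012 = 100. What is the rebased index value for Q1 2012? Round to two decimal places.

Rebased(Q1 2012) = 100.0 / 91.2 × 100 = 109.6491

109.65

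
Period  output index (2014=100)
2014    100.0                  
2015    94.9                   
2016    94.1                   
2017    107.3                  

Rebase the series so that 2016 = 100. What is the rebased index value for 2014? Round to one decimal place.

Rebased(2014) = 100.0 / 94.1 × 100 = 106.2699

106.3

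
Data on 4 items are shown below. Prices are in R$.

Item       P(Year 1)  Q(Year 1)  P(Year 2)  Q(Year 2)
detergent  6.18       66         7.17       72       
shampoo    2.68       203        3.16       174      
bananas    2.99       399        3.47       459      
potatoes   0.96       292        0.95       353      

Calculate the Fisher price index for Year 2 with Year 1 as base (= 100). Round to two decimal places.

114.33

Laspeyres component (base-period weights):
ΣP(Year 2)Q(Year 1) = 7.17×66 + 3.16×203 + 3.47×399 + 0.95×292 = 473.22 + 641.48 + 1384.53 + 277.4 = 2776.63
ΣP(Year 1)Q(Year 1) = 6.18×66 + 2.68×203 + 2.99×399 + 0.96×292 = 407.88 + 544.04 + 1193.01 + 280.32 = 2425.25
L = 2776.63 / 2425.25 × 100 = 114.4884
Paasche component (current-period weights):
ΣP(Year 2)Q(Year 2) = 7.17×72 + 3.16×174 + 3.47×459 + 0.95×353 = 516.24 + 549.84 + 1592.73 + 335.35 = 2994.16
ΣP(Year 1)Q(Year 2) = 6.18×72 + 2.68×174 + 2.99×459 + 0.96×353 = 444.96 + 466.32 + 1372.41 + 338.88 = 2622.57
P = 2994.16 / 2622.57 × 100 = 114.1689
Fisher = √(L × P) = √(114.4884 × 114.1689) = 114.3286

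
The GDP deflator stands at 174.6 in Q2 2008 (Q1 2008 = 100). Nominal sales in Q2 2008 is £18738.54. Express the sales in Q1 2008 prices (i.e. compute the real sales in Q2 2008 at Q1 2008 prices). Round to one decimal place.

10732.3

Real = Nominal ÷ (Index/100) = 18738.54 ÷ (174.6/100)
     = 18738.54 ÷ 1.746 = 10732.2680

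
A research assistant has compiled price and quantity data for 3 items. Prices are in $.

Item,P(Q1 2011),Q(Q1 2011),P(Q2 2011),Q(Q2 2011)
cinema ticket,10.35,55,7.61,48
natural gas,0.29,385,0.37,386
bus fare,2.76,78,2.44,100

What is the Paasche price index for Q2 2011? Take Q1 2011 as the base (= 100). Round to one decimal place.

85.0

Paasche price index uses current-period quantities as weights.
ΣP(Q2 2011)·Q(Q2 2011) = 7.61×48 + 0.37×386 + 2.44×100 = 365.28 + 142.82 + 244 = 752.1
ΣP(Q1 2011)·Q(Q2 2011) = 10.35×48 + 0.29×386 + 2.76×100 = 496.8 + 111.94 + 276 = 884.74
Index = 752.1 / 884.74 × 100 = 85.0080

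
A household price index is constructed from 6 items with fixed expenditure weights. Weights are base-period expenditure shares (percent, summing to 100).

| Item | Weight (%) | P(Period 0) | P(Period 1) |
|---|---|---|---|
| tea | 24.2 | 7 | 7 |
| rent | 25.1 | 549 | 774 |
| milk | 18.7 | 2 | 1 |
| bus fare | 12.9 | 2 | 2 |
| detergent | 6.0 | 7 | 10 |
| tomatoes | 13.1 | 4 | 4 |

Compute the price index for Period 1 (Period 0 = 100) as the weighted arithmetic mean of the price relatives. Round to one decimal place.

tea: 24.2 × (7/7) = 24.2 × 1.000000 = 24.2000
rent: 25.1 × (774/549) = 25.1 × 1.409836 = 35.3869
milk: 18.7 × (1/2) = 18.7 × 0.500000 = 9.3500
bus fare: 12.9 × (2/2) = 12.9 × 1.000000 = 12.9000
detergent: 6.0 × (10/7) = 6.0 × 1.428571 = 8.5714
tomatoes: 13.1 × (4/4) = 13.1 × 1.000000 = 13.1000
Index = Σ wᵢ·(p₁ᵢ/p₀ᵢ) = 24.2000 + 35.3869 + 9.3500 + 12.9000 + 8.5714 + 13.1000 = 103.5083

103.5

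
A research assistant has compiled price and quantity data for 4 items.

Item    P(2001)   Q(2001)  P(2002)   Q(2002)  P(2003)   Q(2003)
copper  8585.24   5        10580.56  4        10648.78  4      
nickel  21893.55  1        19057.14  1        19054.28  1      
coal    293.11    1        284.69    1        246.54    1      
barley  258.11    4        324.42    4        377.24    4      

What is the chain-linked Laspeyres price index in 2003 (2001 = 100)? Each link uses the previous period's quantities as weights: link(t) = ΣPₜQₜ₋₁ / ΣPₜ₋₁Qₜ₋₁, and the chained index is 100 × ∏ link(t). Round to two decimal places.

111.97

Link 2001→2002:
ΣP(2002)Q(2001) = 10580.56×5 + 19057.14×1 + 284.69×1 + 324.42×4 = 52902.8 + 19057.14 + 284.69 + 1297.68 = 73542.31
ΣP(2001)Q(2001) = 8585.24×5 + 21893.55×1 + 293.11×1 + 258.11×4 = 42926.2 + 21893.55 + 293.11 + 1032.44 = 66145.3
link = 73542.31/66145.3 = 1.111830
Link 2002→2003:
ΣP(2003)Q(2002) = 10648.78×4 + 19054.28×1 + 246.54×1 + 377.24×4 = 42595.12 + 19054.28 + 246.54 + 1508.96 = 63404.9
ΣP(2002)Q(2002) = 10580.56×4 + 19057.14×1 + 284.69×1 + 324.42×4 = 42322.24 + 19057.14 + 284.69 + 1297.68 = 62961.75
link = 63404.9/62961.75 = 1.007038
Chained index = 100 × 1.111830 × 1.007038 = 111.9655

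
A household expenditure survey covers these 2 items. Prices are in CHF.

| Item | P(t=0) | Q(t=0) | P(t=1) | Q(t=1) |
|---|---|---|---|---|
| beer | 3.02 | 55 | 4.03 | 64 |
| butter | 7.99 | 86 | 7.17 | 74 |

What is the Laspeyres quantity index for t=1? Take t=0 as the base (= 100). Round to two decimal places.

91.95

Laspeyres quantity index uses base-period prices as weights.
ΣP(t=0)·Q(t=1) = 3.02×64 + 7.99×74 = 193.28 + 591.26 = 784.54
ΣP(t=0)·Q(t=0) = 3.02×55 + 7.99×86 = 166.1 + 687.14 = 853.24
Index = 784.54 / 853.24 × 100 = 91.9483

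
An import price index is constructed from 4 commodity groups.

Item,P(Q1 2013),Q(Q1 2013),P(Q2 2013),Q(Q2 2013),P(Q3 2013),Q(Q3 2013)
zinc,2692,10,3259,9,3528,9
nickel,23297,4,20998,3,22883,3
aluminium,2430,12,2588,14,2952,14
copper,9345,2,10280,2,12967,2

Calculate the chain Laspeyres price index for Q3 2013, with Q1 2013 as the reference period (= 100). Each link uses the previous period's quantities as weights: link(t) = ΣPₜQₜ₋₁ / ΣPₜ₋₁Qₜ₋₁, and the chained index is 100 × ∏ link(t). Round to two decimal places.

112.60

Link Q1 2013→Q2 2013:
ΣP(Q2 2013)Q(Q1 2013) = 3259×10 + 20998×4 + 2588×12 + 10280×2 = 32590 + 83992 + 31056 + 20560 = 168198
ΣP(Q1 2013)Q(Q1 2013) = 2692×10 + 23297×4 + 2430×12 + 9345×2 = 26920 + 93188 + 29160 + 18690 = 167958
link = 168198/167958 = 1.001429
Link Q2 2013→Q3 2013:
ΣP(Q3 2013)Q(Q2 2013) = 3528×9 + 22883×3 + 2952×14 + 12967×2 = 31752 + 68649 + 41328 + 25934 = 167663
ΣP(Q2 2013)Q(Q2 2013) = 3259×9 + 20998×3 + 2588×14 + 10280×2 = 29331 + 62994 + 36232 + 20560 = 149117
link = 167663/149117 = 1.124372
Chained index = 100 × 1.001429 × 1.124372 = 112.5979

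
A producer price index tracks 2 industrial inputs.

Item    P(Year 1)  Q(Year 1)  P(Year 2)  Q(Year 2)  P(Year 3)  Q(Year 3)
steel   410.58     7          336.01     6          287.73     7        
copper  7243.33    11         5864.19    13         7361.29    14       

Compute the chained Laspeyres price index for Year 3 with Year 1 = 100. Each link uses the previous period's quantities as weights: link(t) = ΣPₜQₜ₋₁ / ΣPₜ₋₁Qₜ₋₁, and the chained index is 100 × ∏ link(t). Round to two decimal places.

Link Year 1→Year 2:
ΣP(Year 2)Q(Year 1) = 336.01×7 + 5864.19×11 = 2352.07 + 64506.09 = 66858.16
ΣP(Year 1)Q(Year 1) = 410.58×7 + 7243.33×11 = 2874.06 + 79676.63 = 82550.69
link = 66858.16/82550.69 = 0.809904
Link Year 2→Year 3:
ΣP(Year 3)Q(Year 2) = 287.73×6 + 7361.29×13 = 1726.38 + 95696.77 = 97423.15
ΣP(Year 2)Q(Year 2) = 336.01×6 + 5864.19×13 = 2016.06 + 76234.47 = 78250.53
link = 97423.15/78250.53 = 1.245016
Chained index = 100 × 0.809904 × 1.245016 = 100.8344

100.83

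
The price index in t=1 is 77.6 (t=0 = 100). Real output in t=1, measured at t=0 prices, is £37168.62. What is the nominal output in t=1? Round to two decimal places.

Nominal = Real × (Index/100) = 37168.62 × (77.6/100)
        = 37168.62 × 0.776 = 28842.8491

28842.85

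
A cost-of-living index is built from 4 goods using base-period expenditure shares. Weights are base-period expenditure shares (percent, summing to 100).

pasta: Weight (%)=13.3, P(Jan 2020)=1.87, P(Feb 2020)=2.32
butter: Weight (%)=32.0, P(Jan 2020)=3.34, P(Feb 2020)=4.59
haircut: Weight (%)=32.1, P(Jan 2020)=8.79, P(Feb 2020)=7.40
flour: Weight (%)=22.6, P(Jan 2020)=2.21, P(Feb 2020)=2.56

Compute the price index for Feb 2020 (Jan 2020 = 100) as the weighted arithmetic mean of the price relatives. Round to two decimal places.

pasta: 13.3 × (2.32/1.87) = 13.3 × 1.240642 = 16.5005
butter: 32.0 × (4.59/3.34) = 32.0 × 1.374251 = 43.9760
haircut: 32.1 × (7.40/8.79) = 32.1 × 0.841866 = 27.0239
flour: 22.6 × (2.56/2.21) = 22.6 × 1.158371 = 26.1792
Index = Σ wᵢ·(p₁ᵢ/p₀ᵢ) = 16.5005 + 43.9760 + 27.0239 + 26.1792 = 113.6797

113.68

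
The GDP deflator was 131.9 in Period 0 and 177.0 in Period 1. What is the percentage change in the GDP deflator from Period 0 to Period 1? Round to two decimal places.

Change = (177.0 − 131.9) / 131.9 × 100
       = 45.1 / 131.9 × 100 = 34.1926%

34.19%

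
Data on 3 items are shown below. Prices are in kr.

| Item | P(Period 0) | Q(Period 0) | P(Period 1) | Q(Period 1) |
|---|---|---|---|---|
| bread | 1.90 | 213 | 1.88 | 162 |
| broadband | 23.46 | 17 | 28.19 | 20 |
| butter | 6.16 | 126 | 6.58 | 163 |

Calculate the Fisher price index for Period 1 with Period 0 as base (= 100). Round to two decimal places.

108.57

Laspeyres component (base-period weights):
ΣP(Period 1)Q(Period 0) = 1.88×213 + 28.19×17 + 6.58×126 = 400.44 + 479.23 + 829.08 = 1708.75
ΣP(Period 0)Q(Period 0) = 1.90×213 + 23.46×17 + 6.16×126 = 404.7 + 398.82 + 776.16 = 1579.68
L = 1708.75 / 1579.68 × 100 = 108.1706
Paasche component (current-period weights):
ΣP(Period 1)Q(Period 1) = 1.88×162 + 28.19×20 + 6.58×163 = 304.56 + 563.8 + 1072.54 = 1940.9
ΣP(Period 0)Q(Period 1) = 1.90×162 + 23.46×20 + 6.16×163 = 307.8 + 469.2 + 1004.08 = 1781.08
P = 1940.9 / 1781.08 × 100 = 108.9732
Fisher = √(L × P) = √(108.1706 × 108.9732) = 108.5712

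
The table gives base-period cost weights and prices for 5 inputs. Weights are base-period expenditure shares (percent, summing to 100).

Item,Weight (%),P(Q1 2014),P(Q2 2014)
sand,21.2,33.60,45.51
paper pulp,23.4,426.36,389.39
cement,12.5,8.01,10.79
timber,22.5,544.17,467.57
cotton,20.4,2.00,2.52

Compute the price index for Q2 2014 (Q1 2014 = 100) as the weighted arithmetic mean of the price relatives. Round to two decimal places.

sand: 21.2 × (45.51/33.60) = 21.2 × 1.354464 = 28.7146
paper pulp: 23.4 × (389.39/426.36) = 23.4 × 0.913289 = 21.3710
cement: 12.5 × (10.79/8.01) = 12.5 × 1.347066 = 16.8383
timber: 22.5 × (467.57/544.17) = 22.5 × 0.859235 = 19.3328
cotton: 20.4 × (2.52/2.00) = 20.4 × 1.260000 = 25.7040
Index = Σ wᵢ·(p₁ᵢ/p₀ᵢ) = 28.7146 + 21.3710 + 16.8383 + 19.3328 + 25.7040 = 111.9607

111.96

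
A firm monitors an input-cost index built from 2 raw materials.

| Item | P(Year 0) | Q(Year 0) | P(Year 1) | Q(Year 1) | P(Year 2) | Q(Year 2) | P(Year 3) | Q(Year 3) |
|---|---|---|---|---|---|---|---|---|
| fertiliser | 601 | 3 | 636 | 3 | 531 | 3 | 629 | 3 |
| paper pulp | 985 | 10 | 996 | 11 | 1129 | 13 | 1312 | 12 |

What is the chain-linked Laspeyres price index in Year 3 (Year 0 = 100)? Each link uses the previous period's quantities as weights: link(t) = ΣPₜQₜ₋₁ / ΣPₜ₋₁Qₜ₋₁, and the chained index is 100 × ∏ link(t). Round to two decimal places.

Link Year 0→Year 1:
ΣP(Year 1)Q(Year 0) = 636×3 + 996×10 = 1908 + 9960 = 11868
ΣP(Year 0)Q(Year 0) = 601×3 + 985×10 = 1803 + 9850 = 11653
link = 11868/11653 = 1.018450
Link Year 1→Year 2:
ΣP(Year 2)Q(Year 1) = 531×3 + 1129×11 = 1593 + 12419 = 14012
ΣP(Year 1)Q(Year 1) = 636×3 + 996×11 = 1908 + 10956 = 12864
link = 14012/12864 = 1.089241
Link Year 2→Year 3:
ΣP(Year 3)Q(Year 2) = 629×3 + 1312×13 = 1887 + 17056 = 18943
ΣP(Year 2)Q(Year 2) = 531×3 + 1129×13 = 1593 + 14677 = 16270
link = 18943/16270 = 1.164290
Chained index = 100 × 1.018450 × 1.089241 × 1.164290 = 129.1591

129.16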